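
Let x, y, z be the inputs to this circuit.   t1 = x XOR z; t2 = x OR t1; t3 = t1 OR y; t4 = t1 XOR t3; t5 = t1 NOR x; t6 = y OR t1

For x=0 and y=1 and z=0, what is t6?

t1 = 0 XOR 0 = 0
t6 = 1 OR 0 = 1

1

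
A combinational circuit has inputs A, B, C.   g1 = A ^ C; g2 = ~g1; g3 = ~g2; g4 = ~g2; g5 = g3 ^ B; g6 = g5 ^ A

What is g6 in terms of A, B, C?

g1 = A ^ C
g2 = ~g1 = ~(A ^ C)
g3 = ~g2 = ~~(A ^ C)
g5 = g3 ^ B = ~~(A ^ C) ^ B
g6 = g5 ^ A = (~~(A ^ C) ^ B) ^ A

(~~(A ^ C) ^ B) ^ A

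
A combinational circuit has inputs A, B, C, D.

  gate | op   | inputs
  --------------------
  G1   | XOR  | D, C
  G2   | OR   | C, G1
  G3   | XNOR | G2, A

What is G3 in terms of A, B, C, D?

G1 = D XOR C
G2 = C OR G1 = C OR (D XOR C)
G3 = G2 XNOR A = (C OR (D XOR C)) XNOR A

(C OR (D XOR C)) XNOR A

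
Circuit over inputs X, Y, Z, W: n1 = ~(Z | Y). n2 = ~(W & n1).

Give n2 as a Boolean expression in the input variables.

n1 = ~(Z | Y)
n2 = ~(W & n1) = ~(W & (~(Z | Y)))

~(W & (~(Z | Y)))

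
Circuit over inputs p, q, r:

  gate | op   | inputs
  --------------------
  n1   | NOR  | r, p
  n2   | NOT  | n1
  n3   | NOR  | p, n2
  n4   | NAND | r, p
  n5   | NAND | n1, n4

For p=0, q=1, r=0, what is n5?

0

n1 = 0 NOR 0 = 1
n4 = 0 NAND 0 = 1
n5 = 1 NAND 1 = 0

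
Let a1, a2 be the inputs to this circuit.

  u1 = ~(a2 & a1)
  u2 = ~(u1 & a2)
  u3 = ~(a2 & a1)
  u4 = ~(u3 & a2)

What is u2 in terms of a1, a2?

~((~(a2 & a1)) & a2)

u1 = ~(a2 & a1)
u2 = ~(u1 & a2) = ~((~(a2 & a1)) & a2)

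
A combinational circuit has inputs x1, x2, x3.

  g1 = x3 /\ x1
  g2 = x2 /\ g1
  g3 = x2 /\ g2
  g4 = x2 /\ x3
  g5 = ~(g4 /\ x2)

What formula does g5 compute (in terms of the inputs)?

g4 = x2 /\ x3
g5 = ~(g4 /\ x2) = ~((x2 /\ x3) /\ x2)

~((x2 /\ x3) /\ x2)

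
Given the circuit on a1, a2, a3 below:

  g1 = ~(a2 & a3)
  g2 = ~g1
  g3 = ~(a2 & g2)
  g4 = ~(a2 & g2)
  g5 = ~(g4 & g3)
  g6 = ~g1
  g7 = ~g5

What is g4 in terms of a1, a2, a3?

g1 = ~(a2 & a3)
g2 = ~g1 = ~(~(a2 & a3))
g4 = ~(a2 & g2) = ~(a2 & ~(~(a2 & a3)))

~(a2 & ~(~(a2 & a3)))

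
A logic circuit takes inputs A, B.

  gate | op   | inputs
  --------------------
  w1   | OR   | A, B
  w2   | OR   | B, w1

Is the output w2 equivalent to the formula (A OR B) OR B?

Yes

w1 = A OR B
w2 = B OR w1 = B OR (A OR B)
At A=0, B=0: circuit gives 0, formula gives 0.
At A=0, B=1: circuit gives 1, formula gives 1.
Agrees on all 4 inputs.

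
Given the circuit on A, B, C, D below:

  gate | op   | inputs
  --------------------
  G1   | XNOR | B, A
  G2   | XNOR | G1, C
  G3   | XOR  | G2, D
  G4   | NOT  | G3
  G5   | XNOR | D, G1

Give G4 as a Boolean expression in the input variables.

G1 = B XNOR A
G2 = G1 XNOR C = (B XNOR A) XNOR C
G3 = G2 XOR D = ((B XNOR A) XNOR C) XOR D
G4 = NOT G3 = NOT (((B XNOR A) XNOR C) XOR D)

NOT (((B XNOR A) XNOR C) XOR D)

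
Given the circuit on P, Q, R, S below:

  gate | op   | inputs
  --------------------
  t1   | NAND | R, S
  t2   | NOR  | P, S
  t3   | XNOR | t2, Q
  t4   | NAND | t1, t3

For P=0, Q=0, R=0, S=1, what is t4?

0

t1 = 0 NAND 1 = 1
t2 = 0 NOR 1 = 0
t3 = 0 XNOR 0 = 1
t4 = 1 NAND 1 = 0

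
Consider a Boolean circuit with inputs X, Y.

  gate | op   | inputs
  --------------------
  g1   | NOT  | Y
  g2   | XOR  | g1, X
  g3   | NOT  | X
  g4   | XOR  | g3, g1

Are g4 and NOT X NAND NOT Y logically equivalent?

No

g1 = NOT Y
g3 = NOT X
g4 = g3 XOR g1 = NOT X XOR NOT Y
At X=1, Y=1: circuit gives 0, formula gives 1.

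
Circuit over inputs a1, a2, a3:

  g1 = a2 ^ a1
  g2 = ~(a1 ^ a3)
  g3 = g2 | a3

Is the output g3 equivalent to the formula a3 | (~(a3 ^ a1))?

g2 = ~(a1 ^ a3)
g3 = g2 | a3 = (~(a1 ^ a3)) | a3
At a1=1, a2=0, a3=0: circuit gives 0, formula gives 0.
At a1=0, a2=0, a3=0: circuit gives 1, formula gives 1.
Agrees on all 8 inputs.

Yes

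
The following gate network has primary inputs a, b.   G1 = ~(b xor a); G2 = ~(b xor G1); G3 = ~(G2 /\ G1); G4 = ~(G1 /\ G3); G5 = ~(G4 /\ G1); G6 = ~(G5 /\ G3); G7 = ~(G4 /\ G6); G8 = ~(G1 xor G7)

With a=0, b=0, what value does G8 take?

G1 = ~(0 xor 0) = 1
G2 = ~(0 xor 1) = 0
G3 = ~(0 /\ 1) = 1
G4 = ~(1 /\ 1) = 0
G5 = ~(0 /\ 1) = 1
G6 = ~(1 /\ 1) = 0
G7 = ~(0 /\ 0) = 1
G8 = ~(1 xor 1) = 1

1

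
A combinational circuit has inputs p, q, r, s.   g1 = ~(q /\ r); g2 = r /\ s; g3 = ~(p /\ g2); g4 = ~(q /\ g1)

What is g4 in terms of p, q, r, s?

g1 = ~(q /\ r)
g4 = ~(q /\ g1) = ~(q /\ (~(q /\ r)))

~(q /\ (~(q /\ r)))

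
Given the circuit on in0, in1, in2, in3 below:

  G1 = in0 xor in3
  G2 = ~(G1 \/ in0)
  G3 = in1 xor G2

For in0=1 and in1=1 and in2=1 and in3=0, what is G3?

1

G1 = 1 xor 0 = 1
G2 = ~(1 \/ 1) = 0
G3 = 1 xor 0 = 1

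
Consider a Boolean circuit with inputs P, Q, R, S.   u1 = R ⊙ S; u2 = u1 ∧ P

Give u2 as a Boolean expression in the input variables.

(R ⊙ S) ∧ P

u1 = R ⊙ S
u2 = u1 ∧ P = (R ⊙ S) ∧ P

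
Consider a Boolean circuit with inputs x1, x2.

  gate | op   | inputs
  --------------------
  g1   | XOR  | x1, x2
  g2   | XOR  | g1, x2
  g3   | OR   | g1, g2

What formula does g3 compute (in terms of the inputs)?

(x1 XOR x2) OR ((x1 XOR x2) XOR x2)

g1 = x1 XOR x2
g2 = g1 XOR x2 = (x1 XOR x2) XOR x2
g3 = g1 OR g2 = (x1 XOR x2) OR ((x1 XOR x2) XOR x2)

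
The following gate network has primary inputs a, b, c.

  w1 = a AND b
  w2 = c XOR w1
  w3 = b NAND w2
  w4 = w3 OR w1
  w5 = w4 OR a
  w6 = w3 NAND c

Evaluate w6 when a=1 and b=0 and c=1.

0

w1 = 1 AND 0 = 0
w2 = 1 XOR 0 = 1
w3 = 0 NAND 1 = 1
w6 = 1 NAND 1 = 0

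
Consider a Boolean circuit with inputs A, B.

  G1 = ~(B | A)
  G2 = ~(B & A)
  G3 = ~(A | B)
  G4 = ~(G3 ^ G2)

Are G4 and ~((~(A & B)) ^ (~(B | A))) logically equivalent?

Yes

G2 = ~(B & A)
G3 = ~(A | B)
G4 = ~(G3 ^ G2) = ~((~(A | B)) ^ (~(B & A)))
At A=0, B=1: circuit gives 0, formula gives 0.
At A=0, B=0: circuit gives 1, formula gives 1.
Agrees on all 4 inputs.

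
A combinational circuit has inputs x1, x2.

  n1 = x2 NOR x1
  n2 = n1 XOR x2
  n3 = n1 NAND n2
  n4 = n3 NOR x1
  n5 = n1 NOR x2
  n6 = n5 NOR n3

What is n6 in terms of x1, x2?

n1 = x2 NOR x1
n2 = n1 XOR x2 = (x2 NOR x1) XOR x2
n3 = n1 NAND n2 = (x2 NOR x1) NAND ((x2 NOR x1) XOR x2)
n5 = n1 NOR x2 = (x2 NOR x1) NOR x2
n6 = n5 NOR n3 = ((x2 NOR x1) NOR x2) NOR ((x2 NOR x1) NAND ((x2 NOR x1) XOR x2))

((x2 NOR x1) NOR x2) NOR ((x2 NOR x1) NAND ((x2 NOR x1) XOR x2))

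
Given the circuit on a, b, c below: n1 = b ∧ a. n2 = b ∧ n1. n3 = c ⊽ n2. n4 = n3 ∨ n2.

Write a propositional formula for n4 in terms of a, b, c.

(c ⊽ (b ∧ (b ∧ a))) ∨ (b ∧ (b ∧ a))

n1 = b ∧ a
n2 = b ∧ n1 = b ∧ (b ∧ a)
n3 = c ⊽ n2 = c ⊽ (b ∧ (b ∧ a))
n4 = n3 ∨ n2 = (c ⊽ (b ∧ (b ∧ a))) ∨ (b ∧ (b ∧ a))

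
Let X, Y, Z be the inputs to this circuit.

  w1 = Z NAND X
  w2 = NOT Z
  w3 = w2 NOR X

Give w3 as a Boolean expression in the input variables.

NOT Z NOR X

w2 = NOT Z
w3 = w2 NOR X = NOT Z NOR X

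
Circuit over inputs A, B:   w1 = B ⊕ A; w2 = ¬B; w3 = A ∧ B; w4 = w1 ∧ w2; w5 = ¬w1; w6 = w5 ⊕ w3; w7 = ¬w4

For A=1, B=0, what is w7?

w1 = 0 ⊕ 1 = 1
w2 = ¬0 = 1
w4 = 1 ∧ 1 = 1
w7 = ¬1 = 0

0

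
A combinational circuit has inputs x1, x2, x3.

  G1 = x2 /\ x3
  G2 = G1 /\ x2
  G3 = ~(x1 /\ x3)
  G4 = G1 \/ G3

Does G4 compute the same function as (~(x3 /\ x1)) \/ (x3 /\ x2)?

Yes

G1 = x2 /\ x3
G3 = ~(x1 /\ x3)
G4 = G1 \/ G3 = (x2 /\ x3) \/ (~(x1 /\ x3))
At x1=1, x2=0, x3=1: circuit gives 0, formula gives 0.
At x1=0, x2=0, x3=0: circuit gives 1, formula gives 1.
Agrees on all 8 inputs.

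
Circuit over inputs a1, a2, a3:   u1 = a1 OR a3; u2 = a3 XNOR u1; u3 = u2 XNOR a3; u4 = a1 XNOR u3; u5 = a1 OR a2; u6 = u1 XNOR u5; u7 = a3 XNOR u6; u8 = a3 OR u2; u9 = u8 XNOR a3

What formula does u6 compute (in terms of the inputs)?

u1 = a1 OR a3
u5 = a1 OR a2
u6 = u1 XNOR u5 = (a1 OR a3) XNOR (a1 OR a2)

(a1 OR a3) XNOR (a1 OR a2)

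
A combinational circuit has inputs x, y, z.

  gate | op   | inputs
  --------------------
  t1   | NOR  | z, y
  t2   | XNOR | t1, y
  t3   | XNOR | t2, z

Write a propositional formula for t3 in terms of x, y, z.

((z NOR y) XNOR y) XNOR z

t1 = z NOR y
t2 = t1 XNOR y = (z NOR y) XNOR y
t3 = t2 XNOR z = ((z NOR y) XNOR y) XNOR z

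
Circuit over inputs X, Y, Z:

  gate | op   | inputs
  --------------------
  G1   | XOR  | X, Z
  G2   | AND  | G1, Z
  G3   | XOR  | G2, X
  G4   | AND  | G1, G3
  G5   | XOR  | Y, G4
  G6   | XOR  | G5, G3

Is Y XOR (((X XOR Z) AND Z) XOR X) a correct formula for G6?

No

G1 = X XOR Z
G2 = G1 AND Z = (X XOR Z) AND Z
G3 = G2 XOR X = ((X XOR Z) AND Z) XOR X
G4 = G1 AND G3 = (X XOR Z) AND (((X XOR Z) AND Z) XOR X)
G5 = Y XOR G4 = Y XOR ((X XOR Z) AND (((X XOR Z) AND Z) XOR X))
G6 = G5 XOR G3 = (Y XOR ((X XOR Z) AND (((X XOR Z) AND Z) XOR X))) XOR (((X XOR Z) AND Z) XOR X)
At X=0, Y=0, Z=1: circuit gives 0, formula gives 1.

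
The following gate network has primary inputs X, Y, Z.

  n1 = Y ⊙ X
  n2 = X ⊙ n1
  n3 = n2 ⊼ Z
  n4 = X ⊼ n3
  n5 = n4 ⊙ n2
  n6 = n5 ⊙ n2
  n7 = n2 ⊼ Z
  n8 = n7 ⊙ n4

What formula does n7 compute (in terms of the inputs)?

(X ⊙ (Y ⊙ X)) ⊼ Z

n1 = Y ⊙ X
n2 = X ⊙ n1 = X ⊙ (Y ⊙ X)
n7 = n2 ⊼ Z = (X ⊙ (Y ⊙ X)) ⊼ Z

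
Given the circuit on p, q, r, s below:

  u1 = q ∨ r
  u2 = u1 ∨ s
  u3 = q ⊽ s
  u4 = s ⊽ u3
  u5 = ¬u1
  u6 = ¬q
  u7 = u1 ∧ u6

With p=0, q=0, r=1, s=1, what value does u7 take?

1

u1 = 0 ∨ 1 = 1
u6 = ¬0 = 1
u7 = 1 ∧ 1 = 1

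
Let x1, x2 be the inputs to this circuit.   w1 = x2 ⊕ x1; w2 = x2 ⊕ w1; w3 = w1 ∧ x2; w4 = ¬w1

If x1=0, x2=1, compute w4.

0

w1 = 1 ⊕ 0 = 1
w4 = ¬1 = 0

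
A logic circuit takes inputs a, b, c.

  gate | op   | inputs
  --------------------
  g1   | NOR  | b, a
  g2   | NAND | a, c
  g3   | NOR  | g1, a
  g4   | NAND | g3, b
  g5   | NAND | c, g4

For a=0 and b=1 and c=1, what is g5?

g1 = 1 NOR 0 = 0
g3 = 0 NOR 0 = 1
g4 = 1 NAND 1 = 0
g5 = 1 NAND 0 = 1

1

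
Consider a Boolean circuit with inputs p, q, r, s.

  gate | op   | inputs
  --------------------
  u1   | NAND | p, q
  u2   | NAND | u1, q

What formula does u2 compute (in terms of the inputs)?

u1 = p NAND q
u2 = u1 NAND q = (p NAND q) NAND q

(p NAND q) NAND q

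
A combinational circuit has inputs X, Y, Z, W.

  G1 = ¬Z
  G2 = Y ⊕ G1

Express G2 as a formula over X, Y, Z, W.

G1 = ¬Z
G2 = Y ⊕ G1 = Y ⊕ ¬Z

Y ⊕ ¬Z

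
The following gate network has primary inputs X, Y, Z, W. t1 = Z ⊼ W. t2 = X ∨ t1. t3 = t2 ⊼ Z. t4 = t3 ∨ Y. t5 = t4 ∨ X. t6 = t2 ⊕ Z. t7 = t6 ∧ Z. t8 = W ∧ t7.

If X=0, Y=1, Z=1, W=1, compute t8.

1

t1 = 1 ⊼ 1 = 0
t2 = 0 ∨ 0 = 0
t6 = 0 ⊕ 1 = 1
t7 = 1 ∧ 1 = 1
t8 = 1 ∧ 1 = 1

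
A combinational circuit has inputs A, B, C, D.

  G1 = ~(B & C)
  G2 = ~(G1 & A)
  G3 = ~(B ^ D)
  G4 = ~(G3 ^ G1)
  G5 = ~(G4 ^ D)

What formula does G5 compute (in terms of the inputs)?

~((~((~(B ^ D)) ^ (~(B & C)))) ^ D)

G1 = ~(B & C)
G3 = ~(B ^ D)
G4 = ~(G3 ^ G1) = ~((~(B ^ D)) ^ (~(B & C)))
G5 = ~(G4 ^ D) = ~((~((~(B ^ D)) ^ (~(B & C)))) ^ D)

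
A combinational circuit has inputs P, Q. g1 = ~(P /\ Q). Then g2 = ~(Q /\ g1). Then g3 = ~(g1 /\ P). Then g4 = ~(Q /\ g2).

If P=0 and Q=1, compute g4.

1

g1 = ~(0 /\ 1) = 1
g2 = ~(1 /\ 1) = 0
g4 = ~(1 /\ 0) = 1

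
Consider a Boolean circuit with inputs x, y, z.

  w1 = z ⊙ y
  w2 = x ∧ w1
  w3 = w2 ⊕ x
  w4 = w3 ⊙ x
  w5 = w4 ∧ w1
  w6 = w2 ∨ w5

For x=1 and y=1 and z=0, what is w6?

w1 = 0 ⊙ 1 = 0
w2 = 1 ∧ 0 = 0
w3 = 0 ⊕ 1 = 1
w4 = 1 ⊙ 1 = 1
w5 = 1 ∧ 0 = 0
w6 = 0 ∨ 0 = 0

0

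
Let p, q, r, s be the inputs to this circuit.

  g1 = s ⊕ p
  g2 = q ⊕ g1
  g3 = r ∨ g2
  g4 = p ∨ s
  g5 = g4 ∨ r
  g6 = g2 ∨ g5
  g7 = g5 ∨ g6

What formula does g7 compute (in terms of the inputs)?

((p ∨ s) ∨ r) ∨ ((q ⊕ (s ⊕ p)) ∨ ((p ∨ s) ∨ r))

g1 = s ⊕ p
g2 = q ⊕ g1 = q ⊕ (s ⊕ p)
g4 = p ∨ s
g5 = g4 ∨ r = (p ∨ s) ∨ r
g6 = g2 ∨ g5 = (q ⊕ (s ⊕ p)) ∨ ((p ∨ s) ∨ r)
g7 = g5 ∨ g6 = ((p ∨ s) ∨ r) ∨ ((q ⊕ (s ⊕ p)) ∨ ((p ∨ s) ∨ r))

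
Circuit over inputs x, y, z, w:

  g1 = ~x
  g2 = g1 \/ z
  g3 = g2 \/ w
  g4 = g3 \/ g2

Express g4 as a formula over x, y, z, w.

g1 = ~x
g2 = g1 \/ z = ~x \/ z
g3 = g2 \/ w = (~x \/ z) \/ w
g4 = g3 \/ g2 = ((~x \/ z) \/ w) \/ (~x \/ z)

((~x \/ z) \/ w) \/ (~x \/ z)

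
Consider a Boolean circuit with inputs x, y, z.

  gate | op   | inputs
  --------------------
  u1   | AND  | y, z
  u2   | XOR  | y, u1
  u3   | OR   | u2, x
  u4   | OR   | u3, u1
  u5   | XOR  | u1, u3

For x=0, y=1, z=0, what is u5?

u1 = 1 AND 0 = 0
u2 = 1 XOR 0 = 1
u3 = 1 OR 0 = 1
u5 = 0 XOR 1 = 1

1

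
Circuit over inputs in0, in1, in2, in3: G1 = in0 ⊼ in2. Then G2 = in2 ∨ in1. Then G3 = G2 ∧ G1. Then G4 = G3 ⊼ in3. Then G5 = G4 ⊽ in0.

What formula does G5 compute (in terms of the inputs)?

(((in2 ∨ in1) ∧ (in0 ⊼ in2)) ⊼ in3) ⊽ in0

G1 = in0 ⊼ in2
G2 = in2 ∨ in1
G3 = G2 ∧ G1 = (in2 ∨ in1) ∧ (in0 ⊼ in2)
G4 = G3 ⊼ in3 = ((in2 ∨ in1) ∧ (in0 ⊼ in2)) ⊼ in3
G5 = G4 ⊽ in0 = (((in2 ∨ in1) ∧ (in0 ⊼ in2)) ⊼ in3) ⊽ in0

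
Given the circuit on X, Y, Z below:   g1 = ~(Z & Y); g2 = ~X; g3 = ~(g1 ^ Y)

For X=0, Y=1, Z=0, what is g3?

1

g1 = ~(0 & 1) = 1
g3 = ~(1 ^ 1) = 1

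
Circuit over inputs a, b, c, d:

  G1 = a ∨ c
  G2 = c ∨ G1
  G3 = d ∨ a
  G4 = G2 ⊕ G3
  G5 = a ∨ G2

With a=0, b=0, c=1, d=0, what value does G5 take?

1

G1 = 0 ∨ 1 = 1
G2 = 1 ∨ 1 = 1
G5 = 0 ∨ 1 = 1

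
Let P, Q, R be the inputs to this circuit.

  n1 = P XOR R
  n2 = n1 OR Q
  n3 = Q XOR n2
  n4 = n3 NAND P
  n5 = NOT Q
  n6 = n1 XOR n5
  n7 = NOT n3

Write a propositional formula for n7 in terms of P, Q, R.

NOT (Q XOR ((P XOR R) OR Q))

n1 = P XOR R
n2 = n1 OR Q = (P XOR R) OR Q
n3 = Q XOR n2 = Q XOR ((P XOR R) OR Q)
n7 = NOT n3 = NOT (Q XOR ((P XOR R) OR Q))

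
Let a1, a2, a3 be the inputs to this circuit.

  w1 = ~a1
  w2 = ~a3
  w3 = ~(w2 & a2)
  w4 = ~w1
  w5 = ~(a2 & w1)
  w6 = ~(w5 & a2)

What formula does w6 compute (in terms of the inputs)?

w1 = ~a1
w5 = ~(a2 & w1) = ~(a2 & ~a1)
w6 = ~(w5 & a2) = ~((~(a2 & ~a1)) & a2)

~((~(a2 & ~a1)) & a2)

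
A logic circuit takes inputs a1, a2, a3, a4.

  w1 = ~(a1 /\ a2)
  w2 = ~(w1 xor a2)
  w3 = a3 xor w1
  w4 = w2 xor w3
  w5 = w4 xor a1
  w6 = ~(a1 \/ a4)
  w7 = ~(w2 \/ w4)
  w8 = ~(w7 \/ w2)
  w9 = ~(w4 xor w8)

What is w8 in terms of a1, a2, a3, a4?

w1 = ~(a1 /\ a2)
w2 = ~(w1 xor a2) = ~((~(a1 /\ a2)) xor a2)
w3 = a3 xor w1 = a3 xor (~(a1 /\ a2))
w4 = w2 xor w3 = (~((~(a1 /\ a2)) xor a2)) xor (a3 xor (~(a1 /\ a2)))
w7 = ~(w2 \/ w4) = ~((~((~(a1 /\ a2)) xor a2)) \/ ((~((~(a1 /\ a2)) xor a2)) xor (a3 xor (~(a1 /\ a2)))))
w8 = ~(w7 \/ w2) = ~((~((~((~(a1 /\ a2)) xor a2)) \/ ((~((~(a1 /\ a2)) xor a2)) xor (a3 xor (~(a1 /\ a2)))))) \/ (~((~(a1 /\ a2)) xor a2)))

~((~((~((~(a1 /\ a2)) xor a2)) \/ ((~((~(a1 /\ a2)) xor a2)) xor (a3 xor (~(a1 /\ a2)))))) \/ (~((~(a1 /\ a2)) xor a2)))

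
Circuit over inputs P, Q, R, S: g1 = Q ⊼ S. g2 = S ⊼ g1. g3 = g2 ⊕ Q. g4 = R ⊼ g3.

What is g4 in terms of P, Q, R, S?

R ⊼ ((S ⊼ (Q ⊼ S)) ⊕ Q)

g1 = Q ⊼ S
g2 = S ⊼ g1 = S ⊼ (Q ⊼ S)
g3 = g2 ⊕ Q = (S ⊼ (Q ⊼ S)) ⊕ Q
g4 = R ⊼ g3 = R ⊼ ((S ⊼ (Q ⊼ S)) ⊕ Q)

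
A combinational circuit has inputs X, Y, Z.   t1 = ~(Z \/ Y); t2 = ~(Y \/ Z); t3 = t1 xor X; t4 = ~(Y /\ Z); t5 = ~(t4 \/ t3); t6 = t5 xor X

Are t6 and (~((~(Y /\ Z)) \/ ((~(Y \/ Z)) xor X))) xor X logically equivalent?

t1 = ~(Z \/ Y)
t3 = t1 xor X = (~(Z \/ Y)) xor X
t4 = ~(Y /\ Z)
t5 = ~(t4 \/ t3) = ~((~(Y /\ Z)) \/ ((~(Z \/ Y)) xor X))
t6 = t5 xor X = (~((~(Y /\ Z)) \/ ((~(Z \/ Y)) xor X))) xor X
At X=0, Y=0, Z=0: circuit gives 0, formula gives 0.
At X=0, Y=1, Z=1: circuit gives 1, formula gives 1.
Agrees on all 8 inputs.

Yes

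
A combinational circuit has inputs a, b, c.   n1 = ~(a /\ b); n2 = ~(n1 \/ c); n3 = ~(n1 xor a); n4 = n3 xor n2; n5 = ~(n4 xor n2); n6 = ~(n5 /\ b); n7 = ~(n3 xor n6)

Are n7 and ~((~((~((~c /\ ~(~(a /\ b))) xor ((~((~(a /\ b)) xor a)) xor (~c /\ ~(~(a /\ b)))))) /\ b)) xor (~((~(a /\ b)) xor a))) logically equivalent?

Yes

n1 = ~(a /\ b)
n2 = ~(n1 \/ c) = ~((~(a /\ b)) \/ c)
n3 = ~(n1 xor a) = ~((~(a /\ b)) xor a)
n4 = n3 xor n2 = (~((~(a /\ b)) xor a)) xor (~((~(a /\ b)) \/ c))
n5 = ~(n4 xor n2) = ~(((~((~(a /\ b)) xor a)) xor (~((~(a /\ b)) \/ c))) xor (~((~(a /\ b)) \/ c)))
n6 = ~(n5 /\ b) = ~((~(((~((~(a /\ b)) xor a)) xor (~((~(a /\ b)) \/ c))) xor (~((~(a /\ b)) \/ c)))) /\ b)
n7 = ~(n3 xor n6) = ~((~((~(a /\ b)) xor a)) xor (~((~(((~((~(a /\ b)) xor a)) xor (~((~(a /\ b)) \/ c))) xor (~((~(a /\ b)) \/ c)))) /\ b)))
At a=0, b=0, c=0: circuit gives 0, formula gives 0.
At a=0, b=1, c=0: circuit gives 1, formula gives 1.
Agrees on all 8 inputs.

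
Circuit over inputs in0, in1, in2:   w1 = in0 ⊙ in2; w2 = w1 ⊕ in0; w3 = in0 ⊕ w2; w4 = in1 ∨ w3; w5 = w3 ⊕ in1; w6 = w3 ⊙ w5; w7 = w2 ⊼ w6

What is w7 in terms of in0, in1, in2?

((in0 ⊙ in2) ⊕ in0) ⊼ ((in0 ⊕ ((in0 ⊙ in2) ⊕ in0)) ⊙ ((in0 ⊕ ((in0 ⊙ in2) ⊕ in0)) ⊕ in1))

w1 = in0 ⊙ in2
w2 = w1 ⊕ in0 = (in0 ⊙ in2) ⊕ in0
w3 = in0 ⊕ w2 = in0 ⊕ ((in0 ⊙ in2) ⊕ in0)
w5 = w3 ⊕ in1 = (in0 ⊕ ((in0 ⊙ in2) ⊕ in0)) ⊕ in1
w6 = w3 ⊙ w5 = (in0 ⊕ ((in0 ⊙ in2) ⊕ in0)) ⊙ ((in0 ⊕ ((in0 ⊙ in2) ⊕ in0)) ⊕ in1)
w7 = w2 ⊼ w6 = ((in0 ⊙ in2) ⊕ in0) ⊼ ((in0 ⊕ ((in0 ⊙ in2) ⊕ in0)) ⊙ ((in0 ⊕ ((in0 ⊙ in2) ⊕ in0)) ⊕ in1))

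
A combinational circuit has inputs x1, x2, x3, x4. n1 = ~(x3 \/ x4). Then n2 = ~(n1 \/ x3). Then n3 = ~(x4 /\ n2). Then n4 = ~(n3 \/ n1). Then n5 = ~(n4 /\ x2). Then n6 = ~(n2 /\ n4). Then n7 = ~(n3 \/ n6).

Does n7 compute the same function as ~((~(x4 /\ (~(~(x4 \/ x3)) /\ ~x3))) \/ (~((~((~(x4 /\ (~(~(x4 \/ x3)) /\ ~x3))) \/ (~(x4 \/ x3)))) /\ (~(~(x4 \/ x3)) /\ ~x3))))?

Yes

n1 = ~(x3 \/ x4)
n2 = ~(n1 \/ x3) = ~((~(x3 \/ x4)) \/ x3)
n3 = ~(x4 /\ n2) = ~(x4 /\ (~((~(x3 \/ x4)) \/ x3)))
n4 = ~(n3 \/ n1) = ~((~(x4 /\ (~((~(x3 \/ x4)) \/ x3)))) \/ (~(x3 \/ x4)))
n6 = ~(n2 /\ n4) = ~((~((~(x3 \/ x4)) \/ x3)) /\ (~((~(x4 /\ (~((~(x3 \/ x4)) \/ x3)))) \/ (~(x3 \/ x4)))))
n7 = ~(n3 \/ n6) = ~((~(x4 /\ (~((~(x3 \/ x4)) \/ x3)))) \/ (~((~((~(x3 \/ x4)) \/ x3)) /\ (~((~(x4 /\ (~((~(x3 \/ x4)) \/ x3)))) \/ (~(x3 \/ x4)))))))
At x1=0, x2=0, x3=0, x4=0: circuit gives 0, formula gives 0.
At x1=0, x2=0, x3=0, x4=1: circuit gives 1, formula gives 1.
Agrees on all 16 inputs.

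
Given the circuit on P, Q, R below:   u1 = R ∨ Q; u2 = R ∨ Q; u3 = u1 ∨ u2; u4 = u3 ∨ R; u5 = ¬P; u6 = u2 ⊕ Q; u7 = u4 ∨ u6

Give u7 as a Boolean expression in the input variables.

(((R ∨ Q) ∨ (R ∨ Q)) ∨ R) ∨ ((R ∨ Q) ⊕ Q)

u1 = R ∨ Q
u2 = R ∨ Q
u3 = u1 ∨ u2 = (R ∨ Q) ∨ (R ∨ Q)
u4 = u3 ∨ R = ((R ∨ Q) ∨ (R ∨ Q)) ∨ R
u6 = u2 ⊕ Q = (R ∨ Q) ⊕ Q
u7 = u4 ∨ u6 = (((R ∨ Q) ∨ (R ∨ Q)) ∨ R) ∨ ((R ∨ Q) ⊕ Q)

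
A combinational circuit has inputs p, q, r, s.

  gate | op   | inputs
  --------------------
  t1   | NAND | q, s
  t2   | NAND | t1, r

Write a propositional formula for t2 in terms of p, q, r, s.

(q NAND s) NAND r

t1 = q NAND s
t2 = t1 NAND r = (q NAND s) NAND r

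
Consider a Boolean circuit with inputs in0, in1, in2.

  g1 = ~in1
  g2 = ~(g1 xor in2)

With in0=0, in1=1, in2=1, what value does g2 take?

g1 = ~1 = 0
g2 = ~(0 xor 1) = 0

0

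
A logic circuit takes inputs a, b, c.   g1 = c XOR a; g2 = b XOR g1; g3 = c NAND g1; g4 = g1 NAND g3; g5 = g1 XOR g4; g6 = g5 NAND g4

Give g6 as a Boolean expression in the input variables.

((c XOR a) XOR ((c XOR a) NAND (c NAND (c XOR a)))) NAND ((c XOR a) NAND (c NAND (c XOR a)))

g1 = c XOR a
g3 = c NAND g1 = c NAND (c XOR a)
g4 = g1 NAND g3 = (c XOR a) NAND (c NAND (c XOR a))
g5 = g1 XOR g4 = (c XOR a) XOR ((c XOR a) NAND (c NAND (c XOR a)))
g6 = g5 NAND g4 = ((c XOR a) XOR ((c XOR a) NAND (c NAND (c XOR a)))) NAND ((c XOR a) NAND (c NAND (c XOR a)))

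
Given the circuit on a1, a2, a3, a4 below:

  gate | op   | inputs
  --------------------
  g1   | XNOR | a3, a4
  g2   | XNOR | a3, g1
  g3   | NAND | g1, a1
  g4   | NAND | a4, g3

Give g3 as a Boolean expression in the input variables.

g1 = a3 XNOR a4
g3 = g1 NAND a1 = (a3 XNOR a4) NAND a1

(a3 XNOR a4) NAND a1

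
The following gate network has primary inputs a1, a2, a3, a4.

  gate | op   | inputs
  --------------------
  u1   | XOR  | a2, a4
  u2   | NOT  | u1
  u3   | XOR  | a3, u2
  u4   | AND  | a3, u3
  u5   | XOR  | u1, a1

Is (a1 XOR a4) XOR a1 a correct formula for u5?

u1 = a2 XOR a4
u5 = u1 XOR a1 = (a2 XOR a4) XOR a1
At a1=0, a2=1, a3=0, a4=0: circuit gives 1, formula gives 0.

No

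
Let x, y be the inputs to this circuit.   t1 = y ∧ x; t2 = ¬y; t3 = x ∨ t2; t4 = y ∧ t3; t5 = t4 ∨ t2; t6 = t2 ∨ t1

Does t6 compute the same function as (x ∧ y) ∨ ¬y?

Yes

t1 = y ∧ x
t2 = ¬y
t6 = t2 ∨ t1 = ¬y ∨ (y ∧ x)
At x=0, y=1: circuit gives 0, formula gives 0.
At x=0, y=0: circuit gives 1, formula gives 1.
Agrees on all 4 inputs.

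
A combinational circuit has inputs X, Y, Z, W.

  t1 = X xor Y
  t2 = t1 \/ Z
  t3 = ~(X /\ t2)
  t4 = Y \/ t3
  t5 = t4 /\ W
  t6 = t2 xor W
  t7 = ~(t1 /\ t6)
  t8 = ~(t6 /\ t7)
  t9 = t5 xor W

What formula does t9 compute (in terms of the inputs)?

((Y \/ (~(X /\ ((X xor Y) \/ Z)))) /\ W) xor W

t1 = X xor Y
t2 = t1 \/ Z = (X xor Y) \/ Z
t3 = ~(X /\ t2) = ~(X /\ ((X xor Y) \/ Z))
t4 = Y \/ t3 = Y \/ (~(X /\ ((X xor Y) \/ Z)))
t5 = t4 /\ W = (Y \/ (~(X /\ ((X xor Y) \/ Z)))) /\ W
t9 = t5 xor W = ((Y \/ (~(X /\ ((X xor Y) \/ Z)))) /\ W) xor W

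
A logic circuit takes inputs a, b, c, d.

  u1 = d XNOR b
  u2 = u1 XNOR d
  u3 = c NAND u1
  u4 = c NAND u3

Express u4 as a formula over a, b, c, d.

u1 = d XNOR b
u3 = c NAND u1 = c NAND (d XNOR b)
u4 = c NAND u3 = c NAND (c NAND (d XNOR b))

c NAND (c NAND (d XNOR b))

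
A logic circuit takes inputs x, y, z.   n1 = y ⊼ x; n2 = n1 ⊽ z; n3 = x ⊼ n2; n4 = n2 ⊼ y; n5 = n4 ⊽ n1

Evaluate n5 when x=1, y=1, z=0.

n1 = 1 ⊼ 1 = 0
n2 = 0 ⊽ 0 = 1
n4 = 1 ⊼ 1 = 0
n5 = 0 ⊽ 0 = 1

1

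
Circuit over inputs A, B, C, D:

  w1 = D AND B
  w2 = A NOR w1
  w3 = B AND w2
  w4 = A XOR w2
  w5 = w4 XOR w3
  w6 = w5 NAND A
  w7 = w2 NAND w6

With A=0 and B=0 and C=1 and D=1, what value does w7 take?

0

w1 = 1 AND 0 = 0
w2 = 0 NOR 0 = 1
w3 = 0 AND 1 = 0
w4 = 0 XOR 1 = 1
w5 = 1 XOR 0 = 1
w6 = 1 NAND 0 = 1
w7 = 1 NAND 1 = 0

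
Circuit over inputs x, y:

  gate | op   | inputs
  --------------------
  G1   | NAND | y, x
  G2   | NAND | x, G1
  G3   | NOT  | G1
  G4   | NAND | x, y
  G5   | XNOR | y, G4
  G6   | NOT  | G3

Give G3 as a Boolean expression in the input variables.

NOT (y NAND x)

G1 = y NAND x
G3 = NOT G1 = NOT (y NAND x)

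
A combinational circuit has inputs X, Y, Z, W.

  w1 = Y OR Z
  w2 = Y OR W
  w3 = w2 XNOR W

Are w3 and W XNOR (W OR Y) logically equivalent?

w2 = Y OR W
w3 = w2 XNOR W = (Y OR W) XNOR W
At X=0, Y=1, Z=0, W=0: circuit gives 0, formula gives 0.
At X=0, Y=0, Z=0, W=0: circuit gives 1, formula gives 1.
Agrees on all 16 inputs.

Yes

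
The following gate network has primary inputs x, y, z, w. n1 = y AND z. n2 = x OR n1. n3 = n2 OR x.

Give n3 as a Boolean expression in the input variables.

(x OR (y AND z)) OR x

n1 = y AND z
n2 = x OR n1 = x OR (y AND z)
n3 = n2 OR x = (x OR (y AND z)) OR x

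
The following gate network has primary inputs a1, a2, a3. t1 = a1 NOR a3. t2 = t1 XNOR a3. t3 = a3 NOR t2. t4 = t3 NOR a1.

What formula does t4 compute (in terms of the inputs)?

t1 = a1 NOR a3
t2 = t1 XNOR a3 = (a1 NOR a3) XNOR a3
t3 = a3 NOR t2 = a3 NOR ((a1 NOR a3) XNOR a3)
t4 = t3 NOR a1 = (a3 NOR ((a1 NOR a3) XNOR a3)) NOR a1

(a3 NOR ((a1 NOR a3) XNOR a3)) NOR a1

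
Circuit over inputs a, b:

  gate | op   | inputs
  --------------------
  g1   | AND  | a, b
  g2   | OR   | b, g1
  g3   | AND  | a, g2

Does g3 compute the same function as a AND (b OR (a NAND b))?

No

g1 = a AND b
g2 = b OR g1 = b OR (a AND b)
g3 = a AND g2 = a AND (b OR (a AND b))
At a=1, b=0: circuit gives 0, formula gives 1.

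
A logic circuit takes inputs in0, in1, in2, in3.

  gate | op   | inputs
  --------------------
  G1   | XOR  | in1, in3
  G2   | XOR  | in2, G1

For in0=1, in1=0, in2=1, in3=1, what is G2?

0

G1 = 0 XOR 1 = 1
G2 = 1 XOR 1 = 0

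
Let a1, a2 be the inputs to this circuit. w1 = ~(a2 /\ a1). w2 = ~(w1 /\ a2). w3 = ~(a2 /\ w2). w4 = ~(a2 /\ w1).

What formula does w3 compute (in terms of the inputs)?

w1 = ~(a2 /\ a1)
w2 = ~(w1 /\ a2) = ~((~(a2 /\ a1)) /\ a2)
w3 = ~(a2 /\ w2) = ~(a2 /\ (~((~(a2 /\ a1)) /\ a2)))

~(a2 /\ (~((~(a2 /\ a1)) /\ a2)))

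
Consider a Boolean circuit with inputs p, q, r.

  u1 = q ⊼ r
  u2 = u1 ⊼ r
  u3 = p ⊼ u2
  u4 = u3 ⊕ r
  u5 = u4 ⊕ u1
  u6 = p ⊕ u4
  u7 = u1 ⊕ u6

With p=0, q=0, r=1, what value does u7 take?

u1 = 0 ⊼ 1 = 1
u2 = 1 ⊼ 1 = 0
u3 = 0 ⊼ 0 = 1
u4 = 1 ⊕ 1 = 0
u6 = 0 ⊕ 0 = 0
u7 = 1 ⊕ 0 = 1

1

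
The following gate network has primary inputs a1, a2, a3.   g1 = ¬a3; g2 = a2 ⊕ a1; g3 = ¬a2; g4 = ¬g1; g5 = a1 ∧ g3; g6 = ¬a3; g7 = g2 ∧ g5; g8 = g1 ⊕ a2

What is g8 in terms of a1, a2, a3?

¬a3 ⊕ a2

g1 = ¬a3
g8 = g1 ⊕ a2 = ¬a3 ⊕ a2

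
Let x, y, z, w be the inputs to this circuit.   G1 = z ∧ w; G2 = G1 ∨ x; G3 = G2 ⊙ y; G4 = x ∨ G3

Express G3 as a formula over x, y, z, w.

G1 = z ∧ w
G2 = G1 ∨ x = (z ∧ w) ∨ x
G3 = G2 ⊙ y = ((z ∧ w) ∨ x) ⊙ y

((z ∧ w) ∨ x) ⊙ y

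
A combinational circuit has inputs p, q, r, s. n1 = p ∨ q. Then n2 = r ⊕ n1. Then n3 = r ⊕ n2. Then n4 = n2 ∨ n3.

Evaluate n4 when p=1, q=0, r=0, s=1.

1

n1 = 1 ∨ 0 = 1
n2 = 0 ⊕ 1 = 1
n3 = 0 ⊕ 1 = 1
n4 = 1 ∨ 1 = 1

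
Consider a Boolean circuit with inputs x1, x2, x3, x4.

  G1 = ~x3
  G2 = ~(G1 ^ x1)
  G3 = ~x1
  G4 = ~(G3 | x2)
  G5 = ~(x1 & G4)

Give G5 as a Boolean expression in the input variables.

~(x1 & (~(~x1 | x2)))

G3 = ~x1
G4 = ~(G3 | x2) = ~(~x1 | x2)
G5 = ~(x1 & G4) = ~(x1 & (~(~x1 | x2)))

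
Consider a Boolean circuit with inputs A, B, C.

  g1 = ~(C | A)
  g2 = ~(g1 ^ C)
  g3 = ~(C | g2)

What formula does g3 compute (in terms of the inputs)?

~(C | (~((~(C | A)) ^ C)))

g1 = ~(C | A)
g2 = ~(g1 ^ C) = ~((~(C | A)) ^ C)
g3 = ~(C | g2) = ~(C | (~((~(C | A)) ^ C)))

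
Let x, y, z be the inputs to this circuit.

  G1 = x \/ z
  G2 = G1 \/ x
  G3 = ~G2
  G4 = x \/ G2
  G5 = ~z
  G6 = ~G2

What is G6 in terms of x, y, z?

~((x \/ z) \/ x)

G1 = x \/ z
G2 = G1 \/ x = (x \/ z) \/ x
G6 = ~G2 = ~((x \/ z) \/ x)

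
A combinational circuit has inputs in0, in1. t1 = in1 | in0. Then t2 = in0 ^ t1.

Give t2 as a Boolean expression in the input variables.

in0 ^ (in1 | in0)

t1 = in1 | in0
t2 = in0 ^ t1 = in0 ^ (in1 | in0)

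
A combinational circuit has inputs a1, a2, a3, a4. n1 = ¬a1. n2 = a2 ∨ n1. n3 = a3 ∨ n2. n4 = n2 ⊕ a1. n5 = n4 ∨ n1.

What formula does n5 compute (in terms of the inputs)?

((a2 ∨ ¬a1) ⊕ a1) ∨ ¬a1

n1 = ¬a1
n2 = a2 ∨ n1 = a2 ∨ ¬a1
n4 = n2 ⊕ a1 = (a2 ∨ ¬a1) ⊕ a1
n5 = n4 ∨ n1 = ((a2 ∨ ¬a1) ⊕ a1) ∨ ¬a1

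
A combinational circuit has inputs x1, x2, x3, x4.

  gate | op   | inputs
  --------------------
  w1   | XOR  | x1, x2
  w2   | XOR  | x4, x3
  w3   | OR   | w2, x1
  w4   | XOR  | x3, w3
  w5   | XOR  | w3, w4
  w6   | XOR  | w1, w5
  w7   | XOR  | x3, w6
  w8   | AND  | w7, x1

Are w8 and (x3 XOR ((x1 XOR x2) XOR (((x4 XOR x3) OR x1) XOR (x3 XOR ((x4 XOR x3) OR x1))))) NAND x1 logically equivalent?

w1 = x1 XOR x2
w2 = x4 XOR x3
w3 = w2 OR x1 = (x4 XOR x3) OR x1
w4 = x3 XOR w3 = x3 XOR ((x4 XOR x3) OR x1)
w5 = w3 XOR w4 = ((x4 XOR x3) OR x1) XOR (x3 XOR ((x4 XOR x3) OR x1))
w6 = w1 XOR w5 = (x1 XOR x2) XOR (((x4 XOR x3) OR x1) XOR (x3 XOR ((x4 XOR x3) OR x1)))
w7 = x3 XOR w6 = x3 XOR ((x1 XOR x2) XOR (((x4 XOR x3) OR x1) XOR (x3 XOR ((x4 XOR x3) OR x1))))
w8 = w7 AND x1 = (x3 XOR ((x1 XOR x2) XOR (((x4 XOR x3) OR x1) XOR (x3 XOR ((x4 XOR x3) OR x1))))) AND x1
At x1=0, x2=0, x3=0, x4=0: circuit gives 0, formula gives 1.

No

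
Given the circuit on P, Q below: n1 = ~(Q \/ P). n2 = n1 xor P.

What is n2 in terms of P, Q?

n1 = ~(Q \/ P)
n2 = n1 xor P = (~(Q \/ P)) xor P

(~(Q \/ P)) xor P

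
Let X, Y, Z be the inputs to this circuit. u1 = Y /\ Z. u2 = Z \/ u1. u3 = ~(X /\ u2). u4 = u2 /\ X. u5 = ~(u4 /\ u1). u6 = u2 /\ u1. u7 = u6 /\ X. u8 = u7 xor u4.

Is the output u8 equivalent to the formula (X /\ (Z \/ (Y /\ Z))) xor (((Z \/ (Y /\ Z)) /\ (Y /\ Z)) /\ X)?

Yes

u1 = Y /\ Z
u2 = Z \/ u1 = Z \/ (Y /\ Z)
u4 = u2 /\ X = (Z \/ (Y /\ Z)) /\ X
u6 = u2 /\ u1 = (Z \/ (Y /\ Z)) /\ (Y /\ Z)
u7 = u6 /\ X = ((Z \/ (Y /\ Z)) /\ (Y /\ Z)) /\ X
u8 = u7 xor u4 = (((Z \/ (Y /\ Z)) /\ (Y /\ Z)) /\ X) xor ((Z \/ (Y /\ Z)) /\ X)
At X=0, Y=0, Z=0: circuit gives 0, formula gives 0.
At X=1, Y=0, Z=1: circuit gives 1, formula gives 1.
Agrees on all 8 inputs.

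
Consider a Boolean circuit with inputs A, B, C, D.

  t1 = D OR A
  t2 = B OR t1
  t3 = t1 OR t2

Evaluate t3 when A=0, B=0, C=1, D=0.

0

t1 = 0 OR 0 = 0
t2 = 0 OR 0 = 0
t3 = 0 OR 0 = 0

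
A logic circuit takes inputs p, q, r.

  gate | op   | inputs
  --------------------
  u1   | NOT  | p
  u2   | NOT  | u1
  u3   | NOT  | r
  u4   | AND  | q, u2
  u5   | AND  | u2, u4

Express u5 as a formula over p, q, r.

u1 = NOT p
u2 = NOT u1 = NOT NOT p
u4 = q AND u2 = q AND NOT NOT p
u5 = u2 AND u4 = NOT NOT p AND (q AND NOT NOT p)

NOT NOT p AND (q AND NOT NOT p)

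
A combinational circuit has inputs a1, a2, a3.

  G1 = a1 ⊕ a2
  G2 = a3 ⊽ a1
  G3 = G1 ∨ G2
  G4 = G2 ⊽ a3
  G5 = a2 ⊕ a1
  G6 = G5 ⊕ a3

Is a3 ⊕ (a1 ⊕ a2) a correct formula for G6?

G5 = a2 ⊕ a1
G6 = G5 ⊕ a3 = (a2 ⊕ a1) ⊕ a3
At a1=0, a2=0, a3=0: circuit gives 0, formula gives 0.
At a1=0, a2=0, a3=1: circuit gives 1, formula gives 1.
Agrees on all 8 inputs.

Yes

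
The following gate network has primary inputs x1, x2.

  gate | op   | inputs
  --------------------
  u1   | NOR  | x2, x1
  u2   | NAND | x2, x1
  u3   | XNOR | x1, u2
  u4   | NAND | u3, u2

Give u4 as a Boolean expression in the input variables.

(x1 XNOR (x2 NAND x1)) NAND (x2 NAND x1)

u2 = x2 NAND x1
u3 = x1 XNOR u2 = x1 XNOR (x2 NAND x1)
u4 = u3 NAND u2 = (x1 XNOR (x2 NAND x1)) NAND (x2 NAND x1)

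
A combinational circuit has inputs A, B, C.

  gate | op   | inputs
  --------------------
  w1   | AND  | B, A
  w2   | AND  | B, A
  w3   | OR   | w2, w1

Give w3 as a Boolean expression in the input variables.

(B AND A) OR (B AND A)

w1 = B AND A
w2 = B AND A
w3 = w2 OR w1 = (B AND A) OR (B AND A)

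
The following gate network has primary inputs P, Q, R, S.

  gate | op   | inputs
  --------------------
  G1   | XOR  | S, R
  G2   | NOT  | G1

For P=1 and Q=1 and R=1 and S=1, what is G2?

1

G1 = 1 XOR 1 = 0
G2 = NOT 0 = 1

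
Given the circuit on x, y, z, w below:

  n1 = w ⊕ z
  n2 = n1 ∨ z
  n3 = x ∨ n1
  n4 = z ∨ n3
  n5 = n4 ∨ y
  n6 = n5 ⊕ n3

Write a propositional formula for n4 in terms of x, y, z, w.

z ∨ (x ∨ (w ⊕ z))

n1 = w ⊕ z
n3 = x ∨ n1 = x ∨ (w ⊕ z)
n4 = z ∨ n3 = z ∨ (x ∨ (w ⊕ z))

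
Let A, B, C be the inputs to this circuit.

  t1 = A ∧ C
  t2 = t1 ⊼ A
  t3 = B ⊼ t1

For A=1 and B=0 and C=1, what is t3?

1

t1 = 1 ∧ 1 = 1
t3 = 0 ⊼ 1 = 1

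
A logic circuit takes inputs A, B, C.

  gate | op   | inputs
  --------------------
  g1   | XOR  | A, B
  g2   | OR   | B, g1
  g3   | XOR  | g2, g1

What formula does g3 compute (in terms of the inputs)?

(B OR (A XOR B)) XOR (A XOR B)

g1 = A XOR B
g2 = B OR g1 = B OR (A XOR B)
g3 = g2 XOR g1 = (B OR (A XOR B)) XOR (A XOR B)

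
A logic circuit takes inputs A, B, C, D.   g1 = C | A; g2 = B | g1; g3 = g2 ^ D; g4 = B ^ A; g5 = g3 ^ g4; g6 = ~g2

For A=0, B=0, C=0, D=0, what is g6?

1

g1 = 0 | 0 = 0
g2 = 0 | 0 = 0
g6 = ~0 = 1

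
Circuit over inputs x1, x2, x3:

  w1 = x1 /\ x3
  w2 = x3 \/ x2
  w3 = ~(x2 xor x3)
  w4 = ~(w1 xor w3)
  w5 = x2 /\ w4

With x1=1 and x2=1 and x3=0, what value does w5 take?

w1 = 1 /\ 0 = 0
w3 = ~(1 xor 0) = 0
w4 = ~(0 xor 0) = 1
w5 = 1 /\ 1 = 1

1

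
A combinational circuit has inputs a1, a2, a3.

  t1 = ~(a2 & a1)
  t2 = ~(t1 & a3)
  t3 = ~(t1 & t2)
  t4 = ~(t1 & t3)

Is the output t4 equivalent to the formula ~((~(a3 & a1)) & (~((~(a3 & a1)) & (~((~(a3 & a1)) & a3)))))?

No

t1 = ~(a2 & a1)
t2 = ~(t1 & a3) = ~((~(a2 & a1)) & a3)
t3 = ~(t1 & t2) = ~((~(a2 & a1)) & (~((~(a2 & a1)) & a3)))
t4 = ~(t1 & t3) = ~((~(a2 & a1)) & (~((~(a2 & a1)) & (~((~(a2 & a1)) & a3)))))
At a1=1, a2=0, a3=1: circuit gives 0, formula gives 1.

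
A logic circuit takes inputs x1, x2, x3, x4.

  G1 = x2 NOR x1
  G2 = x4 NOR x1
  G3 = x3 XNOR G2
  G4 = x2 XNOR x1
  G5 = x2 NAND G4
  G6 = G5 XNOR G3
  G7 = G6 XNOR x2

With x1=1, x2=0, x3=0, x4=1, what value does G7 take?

0

G2 = 1 NOR 1 = 0
G3 = 0 XNOR 0 = 1
G4 = 0 XNOR 1 = 0
G5 = 0 NAND 0 = 1
G6 = 1 XNOR 1 = 1
G7 = 1 XNOR 0 = 0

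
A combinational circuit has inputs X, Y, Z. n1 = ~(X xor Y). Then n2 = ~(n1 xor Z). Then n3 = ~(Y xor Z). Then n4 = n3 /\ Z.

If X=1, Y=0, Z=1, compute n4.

0

n3 = ~(0 xor 1) = 0
n4 = 0 /\ 1 = 0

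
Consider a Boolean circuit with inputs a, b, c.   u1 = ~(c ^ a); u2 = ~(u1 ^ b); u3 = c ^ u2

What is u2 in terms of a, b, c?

~((~(c ^ a)) ^ b)

u1 = ~(c ^ a)
u2 = ~(u1 ^ b) = ~((~(c ^ a)) ^ b)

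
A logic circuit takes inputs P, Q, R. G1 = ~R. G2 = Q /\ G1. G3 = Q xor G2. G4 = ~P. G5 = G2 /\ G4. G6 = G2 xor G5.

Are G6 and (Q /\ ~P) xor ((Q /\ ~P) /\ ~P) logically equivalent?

No

G1 = ~R
G2 = Q /\ G1 = Q /\ ~R
G4 = ~P
G5 = G2 /\ G4 = (Q /\ ~R) /\ ~P
G6 = G2 xor G5 = (Q /\ ~R) xor ((Q /\ ~R) /\ ~P)
At P=1, Q=1, R=0: circuit gives 1, formula gives 0.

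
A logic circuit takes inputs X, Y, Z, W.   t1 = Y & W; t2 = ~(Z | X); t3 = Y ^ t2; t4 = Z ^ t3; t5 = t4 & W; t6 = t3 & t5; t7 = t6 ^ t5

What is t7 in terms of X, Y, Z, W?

((Y ^ (~(Z | X))) & ((Z ^ (Y ^ (~(Z | X)))) & W)) ^ ((Z ^ (Y ^ (~(Z | X)))) & W)

t2 = ~(Z | X)
t3 = Y ^ t2 = Y ^ (~(Z | X))
t4 = Z ^ t3 = Z ^ (Y ^ (~(Z | X)))
t5 = t4 & W = (Z ^ (Y ^ (~(Z | X)))) & W
t6 = t3 & t5 = (Y ^ (~(Z | X))) & ((Z ^ (Y ^ (~(Z | X)))) & W)
t7 = t6 ^ t5 = ((Y ^ (~(Z | X))) & ((Z ^ (Y ^ (~(Z | X)))) & W)) ^ ((Z ^ (Y ^ (~(Z | X)))) & W)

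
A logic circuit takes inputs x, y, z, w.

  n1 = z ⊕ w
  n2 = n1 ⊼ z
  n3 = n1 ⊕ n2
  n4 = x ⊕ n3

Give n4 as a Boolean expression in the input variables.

n1 = z ⊕ w
n2 = n1 ⊼ z = (z ⊕ w) ⊼ z
n3 = n1 ⊕ n2 = (z ⊕ w) ⊕ ((z ⊕ w) ⊼ z)
n4 = x ⊕ n3 = x ⊕ ((z ⊕ w) ⊕ ((z ⊕ w) ⊼ z))

x ⊕ ((z ⊕ w) ⊕ ((z ⊕ w) ⊼ z))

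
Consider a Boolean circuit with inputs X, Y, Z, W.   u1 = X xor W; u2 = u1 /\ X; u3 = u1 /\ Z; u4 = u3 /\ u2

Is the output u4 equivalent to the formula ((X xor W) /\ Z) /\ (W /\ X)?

u1 = X xor W
u2 = u1 /\ X = (X xor W) /\ X
u3 = u1 /\ Z = (X xor W) /\ Z
u4 = u3 /\ u2 = ((X xor W) /\ Z) /\ ((X xor W) /\ X)
At X=1, Y=0, Z=1, W=0: circuit gives 1, formula gives 0.

No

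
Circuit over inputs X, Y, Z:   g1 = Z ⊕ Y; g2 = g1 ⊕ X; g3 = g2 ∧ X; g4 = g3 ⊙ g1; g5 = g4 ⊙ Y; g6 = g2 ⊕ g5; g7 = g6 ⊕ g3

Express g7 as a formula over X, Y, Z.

(((Z ⊕ Y) ⊕ X) ⊕ (((((Z ⊕ Y) ⊕ X) ∧ X) ⊙ (Z ⊕ Y)) ⊙ Y)) ⊕ (((Z ⊕ Y) ⊕ X) ∧ X)

g1 = Z ⊕ Y
g2 = g1 ⊕ X = (Z ⊕ Y) ⊕ X
g3 = g2 ∧ X = ((Z ⊕ Y) ⊕ X) ∧ X
g4 = g3 ⊙ g1 = (((Z ⊕ Y) ⊕ X) ∧ X) ⊙ (Z ⊕ Y)
g5 = g4 ⊙ Y = ((((Z ⊕ Y) ⊕ X) ∧ X) ⊙ (Z ⊕ Y)) ⊙ Y
g6 = g2 ⊕ g5 = ((Z ⊕ Y) ⊕ X) ⊕ (((((Z ⊕ Y) ⊕ X) ∧ X) ⊙ (Z ⊕ Y)) ⊙ Y)
g7 = g6 ⊕ g3 = (((Z ⊕ Y) ⊕ X) ⊕ (((((Z ⊕ Y) ⊕ X) ∧ X) ⊙ (Z ⊕ Y)) ⊙ Y)) ⊕ (((Z ⊕ Y) ⊕ X) ∧ X)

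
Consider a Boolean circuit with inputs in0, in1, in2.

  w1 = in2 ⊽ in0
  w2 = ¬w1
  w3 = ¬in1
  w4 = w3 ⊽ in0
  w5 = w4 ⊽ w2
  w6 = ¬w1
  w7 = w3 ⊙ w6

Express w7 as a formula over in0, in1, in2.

¬in1 ⊙ ¬(in2 ⊽ in0)

w1 = in2 ⊽ in0
w3 = ¬in1
w6 = ¬w1 = ¬(in2 ⊽ in0)
w7 = w3 ⊙ w6 = ¬in1 ⊙ ¬(in2 ⊽ in0)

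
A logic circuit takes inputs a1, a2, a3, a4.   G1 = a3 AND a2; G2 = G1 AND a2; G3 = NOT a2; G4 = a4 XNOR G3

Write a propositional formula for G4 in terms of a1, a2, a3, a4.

a4 XNOR NOT a2

G3 = NOT a2
G4 = a4 XNOR G3 = a4 XNOR NOT a2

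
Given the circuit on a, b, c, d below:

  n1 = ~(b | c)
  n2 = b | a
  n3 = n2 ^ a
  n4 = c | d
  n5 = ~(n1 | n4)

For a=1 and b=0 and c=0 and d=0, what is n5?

0

n1 = ~(0 | 0) = 1
n4 = 0 | 0 = 0
n5 = ~(1 | 0) = 0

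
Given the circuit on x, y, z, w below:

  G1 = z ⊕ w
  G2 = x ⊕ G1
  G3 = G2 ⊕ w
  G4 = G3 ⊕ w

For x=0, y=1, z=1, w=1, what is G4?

G1 = 1 ⊕ 1 = 0
G2 = 0 ⊕ 0 = 0
G3 = 0 ⊕ 1 = 1
G4 = 1 ⊕ 1 = 0

0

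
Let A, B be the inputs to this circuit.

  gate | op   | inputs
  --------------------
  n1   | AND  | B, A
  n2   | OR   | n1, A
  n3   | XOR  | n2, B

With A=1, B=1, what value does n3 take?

0

n1 = 1 AND 1 = 1
n2 = 1 OR 1 = 1
n3 = 1 XOR 1 = 0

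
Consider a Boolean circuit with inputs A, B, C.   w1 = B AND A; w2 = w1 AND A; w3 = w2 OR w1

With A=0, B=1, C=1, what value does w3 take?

w1 = 1 AND 0 = 0
w2 = 0 AND 0 = 0
w3 = 0 OR 0 = 0

0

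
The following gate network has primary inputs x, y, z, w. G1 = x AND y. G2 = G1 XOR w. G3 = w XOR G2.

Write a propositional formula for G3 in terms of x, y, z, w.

w XOR ((x AND y) XOR w)

G1 = x AND y
G2 = G1 XOR w = (x AND y) XOR w
G3 = w XOR G2 = w XOR ((x AND y) XOR w)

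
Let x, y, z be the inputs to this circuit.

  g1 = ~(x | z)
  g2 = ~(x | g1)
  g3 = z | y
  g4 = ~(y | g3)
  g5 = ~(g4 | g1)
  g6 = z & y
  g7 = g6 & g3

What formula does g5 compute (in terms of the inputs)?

g1 = ~(x | z)
g3 = z | y
g4 = ~(y | g3) = ~(y | (z | y))
g5 = ~(g4 | g1) = ~((~(y | (z | y))) | (~(x | z)))

~((~(y | (z | y))) | (~(x | z)))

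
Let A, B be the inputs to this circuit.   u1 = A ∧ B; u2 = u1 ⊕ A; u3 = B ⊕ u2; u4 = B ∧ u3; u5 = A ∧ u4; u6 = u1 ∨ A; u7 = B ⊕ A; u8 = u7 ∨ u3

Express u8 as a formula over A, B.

u1 = A ∧ B
u2 = u1 ⊕ A = (A ∧ B) ⊕ A
u3 = B ⊕ u2 = B ⊕ ((A ∧ B) ⊕ A)
u7 = B ⊕ A
u8 = u7 ∨ u3 = (B ⊕ A) ∨ (B ⊕ ((A ∧ B) ⊕ A))

(B ⊕ A) ∨ (B ⊕ ((A ∧ B) ⊕ A))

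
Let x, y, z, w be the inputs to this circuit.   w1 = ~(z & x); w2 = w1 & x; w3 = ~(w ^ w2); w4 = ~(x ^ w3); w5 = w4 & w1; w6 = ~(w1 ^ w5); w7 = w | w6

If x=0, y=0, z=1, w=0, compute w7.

0

w1 = ~(1 & 0) = 1
w2 = 1 & 0 = 0
w3 = ~(0 ^ 0) = 1
w4 = ~(0 ^ 1) = 0
w5 = 0 & 1 = 0
w6 = ~(1 ^ 0) = 0
w7 = 0 | 0 = 0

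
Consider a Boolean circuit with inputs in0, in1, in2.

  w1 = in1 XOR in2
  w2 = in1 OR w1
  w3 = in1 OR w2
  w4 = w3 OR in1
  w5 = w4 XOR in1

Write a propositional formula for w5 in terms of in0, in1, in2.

w1 = in1 XOR in2
w2 = in1 OR w1 = in1 OR (in1 XOR in2)
w3 = in1 OR w2 = in1 OR (in1 OR (in1 XOR in2))
w4 = w3 OR in1 = (in1 OR (in1 OR (in1 XOR in2))) OR in1
w5 = w4 XOR in1 = ((in1 OR (in1 OR (in1 XOR in2))) OR in1) XOR in1

((in1 OR (in1 OR (in1 XOR in2))) OR in1) XOR in1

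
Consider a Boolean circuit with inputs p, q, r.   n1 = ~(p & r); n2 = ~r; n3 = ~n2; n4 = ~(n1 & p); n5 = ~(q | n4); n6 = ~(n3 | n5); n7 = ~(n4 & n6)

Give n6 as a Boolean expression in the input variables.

n1 = ~(p & r)
n2 = ~r
n3 = ~n2 = ~~r
n4 = ~(n1 & p) = ~((~(p & r)) & p)
n5 = ~(q | n4) = ~(q | (~((~(p & r)) & p)))
n6 = ~(n3 | n5) = ~(~~r | (~(q | (~((~(p & r)) & p)))))

~(~~r | (~(q | (~((~(p & r)) & p)))))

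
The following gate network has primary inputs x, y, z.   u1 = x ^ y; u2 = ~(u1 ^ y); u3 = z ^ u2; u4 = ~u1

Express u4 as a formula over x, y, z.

u1 = x ^ y
u4 = ~u1 = ~(x ^ y)

~(x ^ y)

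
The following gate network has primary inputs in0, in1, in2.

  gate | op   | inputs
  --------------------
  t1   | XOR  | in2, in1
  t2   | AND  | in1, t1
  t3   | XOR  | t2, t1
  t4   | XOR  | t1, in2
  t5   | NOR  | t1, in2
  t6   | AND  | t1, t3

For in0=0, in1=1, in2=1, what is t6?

0

t1 = 1 XOR 1 = 0
t2 = 1 AND 0 = 0
t3 = 0 XOR 0 = 0
t6 = 0 AND 0 = 0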